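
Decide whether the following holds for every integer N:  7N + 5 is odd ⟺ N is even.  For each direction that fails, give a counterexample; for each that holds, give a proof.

Both directions hold; the statement is true.

(→) Suppose 7N + 5 is odd. Since 7 is odd, 7N and N have the same parity, so 7N + 5 ≡ N + 5 (mod 2). As 5 is odd, 7N + 5 is odd exactly when N is even. Thus N is even.

(←) Conversely, suppose N is even; write N = 2j. Then 7N + 5 = 7·(2j) + 5 = 2·7j + 5, which is odd.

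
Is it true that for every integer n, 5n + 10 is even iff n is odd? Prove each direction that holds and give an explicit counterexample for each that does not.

[⇒] This fails: n = 4 gives 5n + 10 = 30, which is even, but 4 is even, not odd.

[⇐] This also fails: n = 1 is odd, but 5n + 10 = 15 is odd, not even.

Neither direction holds.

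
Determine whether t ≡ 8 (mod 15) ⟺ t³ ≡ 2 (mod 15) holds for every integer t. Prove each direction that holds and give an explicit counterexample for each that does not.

(⟹) Suppose t ≡ 8 (mod 15). Write t = 15j + 8. Then (15j + 8)³ = 3375j³ + 5400j² + 2880j + 512 = 15(225j³ + 360j² + 192j + 34) + 2, so t³ ≡ 2 (mod 15).

(⟸) Conversely, suppose t³ ≡ 2 (mod 15). The only residue r in {0, …, 14} with r³ ≡ 2 (mod 15) is r = 8, so t ≡ 8 (mod 15).

The biconditional holds.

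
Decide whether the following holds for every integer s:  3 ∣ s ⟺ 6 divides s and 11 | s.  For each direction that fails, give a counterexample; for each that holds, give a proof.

The forward direction fails; the converse holds.

(⟹) This fails: take s = 3. Certainly 3 ∣ 3, but 6 ∤ 3.

(⟸) Suppose 6 ∣ s and 11 ∣ s. Any common multiple of 6 and 11 is a multiple of their lcm; here gcd(6, 11) = 1, so lcm(6, 11) = 6·11 = 66, so 66 ∣ s. Since 3 ∣ 66, it follows that 3 ∣ s.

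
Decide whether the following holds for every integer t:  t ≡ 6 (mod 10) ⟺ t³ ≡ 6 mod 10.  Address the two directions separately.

Both directions hold.

(⟹) Suppose t ≡ 6 (mod 10). Write t = 10j + 6. Then (10j + 6)³ = 1000j³ + 1800j² + 1080j + 216 = 10(100j³ + 180j² + 108j + 21) + 6, so t³ ≡ 6 (mod 10).

(⟸) Conversely, suppose t³ ≡ 6 (mod 10). The only residue r in {0, …, 9} with r³ ≡ 6 (mod 10) is r = 6, so t ≡ 6 (mod 10).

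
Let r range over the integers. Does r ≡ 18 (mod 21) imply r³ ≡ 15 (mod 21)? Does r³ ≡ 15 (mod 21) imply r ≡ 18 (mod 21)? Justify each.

The forward direction holds; the converse fails.

(⇒) Suppose r ≡ 18 (mod 21). Write r = 21j + 18. Then (21j + 18)³ = 9261j³ + 23814j² + 20412j + 5832 = 21(441j³ + 1134j² + 972j + 277) + 15, so r³ ≡ 15 (mod 21).

(⇐) This fails: take r = 9. Then 9³ = 729 ≡ 15 (mod 21), yet 9 ≡ 9 (mod 21), not 18.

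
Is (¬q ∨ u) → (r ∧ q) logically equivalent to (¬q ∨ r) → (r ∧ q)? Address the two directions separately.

(→) Assume the antecedent. If u is true, the antecedent forces (u = T, q = T, r = T), and (¬q ∨ r) → (r ∧ q) holds there. If u is false, the antecedent forces (u = F, q = T, r = F) or (u = F, q = T, r = T), and (¬q ∨ r) → (r ∧ q) holds there. Either way (¬q ∨ r) → (r ∧ q) holds.

(←) This fails. Under u = T, q = T, r = F, the left side is false but the right side is true.

Only the forward direction holds.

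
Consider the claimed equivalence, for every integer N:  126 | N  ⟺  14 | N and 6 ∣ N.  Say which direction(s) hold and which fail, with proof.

Not equivalent: only (⇒) holds.

(⟸) This fails: take N = 42. Both 14 ∣ 42 and 6 ∣ 42, yet 42 is not a multiple of 126 (since 42 = 0·126 + 42), so 126 ∤ 42.

(⟹) If 126 ∣ N, write N = 126q. Since 126 = 9·14, N = 14·(9q), so 14 ∣ N; and since 126 = 21·6, N = 6·(21q), so 6 ∣ N.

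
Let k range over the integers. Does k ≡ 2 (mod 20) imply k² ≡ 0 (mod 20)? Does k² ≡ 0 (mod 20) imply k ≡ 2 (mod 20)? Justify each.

Neither implication holds.

(⟹) This fails: take k = 2. Then 2 ≡ 2 (mod 20), but 2² = 4 ≡ 4 (mod 20), not 0.

(⟸) This fails: take k = 0. Then 0² = 0 ≡ 0 (mod 20), yet 0 ≡ 0 (mod 20), not 2.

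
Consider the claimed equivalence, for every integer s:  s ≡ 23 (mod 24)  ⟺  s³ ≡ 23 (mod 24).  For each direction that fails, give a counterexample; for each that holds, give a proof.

Both directions hold.

Forward direction. Suppose s ≡ 23 (mod 24). Write s = 24j + 23. Then (24j + 23)³ = 13824j³ + 39744j² + 38088j + 12167 = 24(576j³ + 1656j² + 1587j + 506) + 23, so s³ ≡ 23 (mod 24).

Converse. Suppose s³ ≡ 23 (mod 24). The only residue r in {0, …, 23} with r³ ≡ 23 (mod 24) is r = 23, so s ≡ 23 (mod 24).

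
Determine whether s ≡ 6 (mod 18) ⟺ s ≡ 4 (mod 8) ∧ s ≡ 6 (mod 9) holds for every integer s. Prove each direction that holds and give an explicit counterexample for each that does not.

Converse. If s ≡ 4 (mod 8) and s ≡ 6 (mod 9), then by the Chinese remainder theorem s ≡ 60 (mod 72). Since 60 ≡ 6 (mod 18) and 18 ∣ 72, we get s ≡ 6 (mod 18).

Forward direction. This fails: s = 24 gives 24 ≡ 6 (mod 18) but 24 ≡ 0 (mod 8), so the conjunction on the right does not hold.

Only the reverse direction holds.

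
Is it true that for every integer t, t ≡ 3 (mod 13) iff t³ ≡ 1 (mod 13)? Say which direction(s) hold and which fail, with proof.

(⇒) Suppose t ≡ 3 (mod 13). Write t = 13j + 3. Then (13j + 3)³ = 2197j³ + 1521j² + 351j + 27 = 13(169j³ + 117j² + 27j + 2) + 1, so t³ ≡ 1 (mod 13).

(⇐) This fails: take t = 1. Then 1³ = 1 ≡ 1 (mod 13), yet 1 ≡ 1 (mod 13), not 3.

(⇒) holds; (⇐) fails.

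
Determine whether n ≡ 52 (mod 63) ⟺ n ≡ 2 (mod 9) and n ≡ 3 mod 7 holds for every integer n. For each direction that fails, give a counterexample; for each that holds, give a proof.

(⇒) fails and (⇐) fails.

(⇒) This fails: n = 52 gives 52 ≡ 52 (mod 63) but 52 ≡ 7 (mod 9), so the conjunction on the right does not hold.

(⇐) This fails: n = 38 satisfies both congruences on the right (38 ≡ 2 mod 9 and 38 ≡ 3 mod 7) yet 38 ≡ 38 (mod 63), not 52.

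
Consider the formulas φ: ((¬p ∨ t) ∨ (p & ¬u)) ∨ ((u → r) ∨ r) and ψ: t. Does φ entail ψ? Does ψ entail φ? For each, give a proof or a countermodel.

Only the reverse direction holds.

(⇒) This fails. Under r = F, p = F, t = F, u = F, the left side is true but the right side is false.

(⇐) Assume the antecedent. If t is true, the consequent reduces to true regardless of the other variables. If t is false, the antecedent cannot hold. Either way the consequent holds.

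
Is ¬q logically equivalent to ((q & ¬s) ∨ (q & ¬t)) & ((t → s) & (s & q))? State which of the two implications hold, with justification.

(⇒) fails and (⇐) fails.

Forward direction. This fails. Under q = F, t = F, s = F, the left side is true but the right side is false.

Converse. This fails. Under q = T, t = F, s = T, the left side is false but the right side is true.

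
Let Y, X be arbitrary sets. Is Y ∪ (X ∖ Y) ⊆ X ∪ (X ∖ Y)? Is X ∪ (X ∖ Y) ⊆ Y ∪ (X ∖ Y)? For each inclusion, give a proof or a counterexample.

(⊆) fails; (⊇) holds.

(⟹) This inclusion fails. Take Y = {1}, X = ∅; then 1 ∈ Y ∪ (X ∖ Y) but 1 ∉ X ∪ (X ∖ Y).

(⟸) Let x ∈ X ∪ (X ∖ Y). Then either x ∈ X and x ∉ Y; or x ∈ Y ∩ X. In each case x ∈ Y ∪ (X ∖ Y), so X ∪ (X ∖ Y) ⊆ Y ∪ (X ∖ Y).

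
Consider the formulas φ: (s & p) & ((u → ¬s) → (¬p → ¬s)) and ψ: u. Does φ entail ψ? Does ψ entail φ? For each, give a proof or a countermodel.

Forward direction. This fails. Under u = F, p = T, s = T, the left side is true but the right side is false.

Converse. This fails. Under u = T, p = F, s = F, the left side is false but the right side is true.

Neither direction holds.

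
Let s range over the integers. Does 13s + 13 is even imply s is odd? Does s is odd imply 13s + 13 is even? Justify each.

Equivalent; both directions hold.

(⇒) Suppose 13s + 13 is even. Since 13 is odd, 13s and s have the same parity, so 13s + 13 ≡ s + 13 (mod 2). As 13 is odd, 13s + 13 is even exactly when s is odd. Thus s is odd.

(⇐) Conversely, suppose s is odd; write s = 2j + 1. Then 13s + 13 = 13·(2j + 1) + 13 = 2·13j + 26, which is even.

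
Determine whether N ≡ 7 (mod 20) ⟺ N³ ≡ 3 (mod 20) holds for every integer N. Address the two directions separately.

Both implications hold.

(⇒) Suppose N ≡ 7 (mod 20). Write N = 20j + 7. Then (20j + 7)³ = 8000j³ + 8400j² + 2940j + 343 = 20(400j³ + 420j² + 147j + 17) + 3, so N³ ≡ 3 (mod 20).

(⇐) Conversely, suppose N³ ≡ 3 (mod 20). The only residue r in {0, …, 19} with r³ ≡ 3 (mod 20) is r = 7, so N ≡ 7 (mod 20).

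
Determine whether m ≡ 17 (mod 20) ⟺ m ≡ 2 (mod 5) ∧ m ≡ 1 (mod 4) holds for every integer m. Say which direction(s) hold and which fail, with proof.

The biconditional holds.

(→) Suppose m ≡ 17 (mod 20); write m = 20j + 17. Since 5 ∣ 20, reducing mod 5 gives m ≡ 17 ≡ 2 (mod 5); since 4 ∣ 20, reducing mod 4 gives m ≡ 17 ≡ 1 (mod 4).

(←) Conversely, if m ≡ 2 (mod 5) and m ≡ 1 (mod 4), then by the Chinese remainder theorem m ≡ 17 (mod 20). This is exactly m ≡ 17 (mod 20).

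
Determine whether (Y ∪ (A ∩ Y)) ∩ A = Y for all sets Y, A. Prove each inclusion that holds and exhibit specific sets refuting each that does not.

The sets are not equal: only the forward inclusion holds.

Reverse inclusion. This inclusion fails. Take Y = {1}, A = ∅; then 1 ∈ Y but 1 ∉ (Y ∪ (A ∩ Y)) ∩ A.

Forward inclusion. Let x ∈ (Y ∪ (A ∩ Y)) ∩ A. Then x ∈ Y ∩ A, from which x ∈ Y.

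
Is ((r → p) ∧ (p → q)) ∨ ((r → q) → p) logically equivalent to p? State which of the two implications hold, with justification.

(⟹) This fails. Under q = F, r = F, p = F, the left side is true but the right side is false.

(⟸) Assume the antecedent. If q is true, the antecedent forces (q = T, r = F, p = T) or (q = T, r = T, p = T), and the consequent holds there. If q is false, the consequent reduces to true regardless of the other variables. Either way the consequent holds.

Not equivalent: only (⇐) holds.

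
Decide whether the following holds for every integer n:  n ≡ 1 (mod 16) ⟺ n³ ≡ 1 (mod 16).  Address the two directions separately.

(⇒) Suppose n ≡ 1 (mod 16). Write n = 16j + 1. Then (16j + 1)³ = 4096j³ + 768j² + 48j + 1 = 16(256j³ + 48j² + 3j) + 1, so n³ ≡ 1 (mod 16).

(⇐) Conversely, suppose n³ ≡ 1 (mod 16). The only residue r in {0, …, 15} with r³ ≡ 1 (mod 16) is r = 1, so n ≡ 1 (mod 16).

Equivalent; both directions hold.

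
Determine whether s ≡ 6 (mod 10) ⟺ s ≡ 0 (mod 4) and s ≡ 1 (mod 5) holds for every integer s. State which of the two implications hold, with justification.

Only the reverse direction holds.

(→) This fails: s = 6 gives 6 ≡ 6 (mod 10) but 6 ≡ 2 (mod 4), so the conjunction on the right does not hold.

(←) Conversely, if s ≡ 0 (mod 4) and s ≡ 1 (mod 5), then by the Chinese remainder theorem s ≡ 16 (mod 20). Since 16 ≡ 6 (mod 10) and 10 ∣ 20, we get s ≡ 6 (mod 10).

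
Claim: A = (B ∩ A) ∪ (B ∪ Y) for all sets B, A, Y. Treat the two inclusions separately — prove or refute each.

Forward inclusion. This inclusion fails. Take B = ∅, A = {1}, Y = ∅; then 1 ∈ A but 1 ∉ (B ∩ A) ∪ (B ∪ Y).

Reverse inclusion. This inclusion fails. Take B = {1}, A = ∅, Y = ∅; then 1 ∈ (B ∩ A) ∪ (B ∪ Y) but 1 ∉ A.

Both inclusions fail.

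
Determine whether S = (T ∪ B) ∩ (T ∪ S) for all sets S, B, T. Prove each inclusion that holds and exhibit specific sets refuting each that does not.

(⟹) This inclusion fails. Take S = {1}, B = ∅, T = ∅; then 1 ∈ S but 1 ∉ (T ∪ B) ∩ (T ∪ S).

(⟸) This inclusion fails. Take S = ∅, B = ∅, T = {1}; then 1 ∈ (T ∪ B) ∩ (T ∪ S) but 1 ∉ S.

(⊆) fails and (⊇) fails.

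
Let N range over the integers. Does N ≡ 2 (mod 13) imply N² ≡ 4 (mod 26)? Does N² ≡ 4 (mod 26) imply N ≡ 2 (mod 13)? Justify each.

Both directions fail.

(→) This fails: take N = 15. Then 15 ≡ 2 (mod 13), but 15² = 225 ≡ 17 (mod 26), not 4.

(←) This fails: take N = 24. Then 24² = 576 ≡ 4 (mod 26), yet 24 ≡ 11 (mod 13), not 2.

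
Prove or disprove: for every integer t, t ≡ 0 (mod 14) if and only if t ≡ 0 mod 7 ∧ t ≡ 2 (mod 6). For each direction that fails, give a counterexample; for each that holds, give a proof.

(⟹) This fails: t = 0 gives 0 ≡ 0 (mod 14) but 0 ≡ 0 (mod 6), so the conjunction on the right does not hold.

(⟸) Conversely, if t ≡ 0 (mod 7) and t ≡ 2 (mod 6), then by the Chinese remainder theorem t ≡ 14 (mod 42). Since 14 ≡ 0 (mod 14) and 14 ∣ 42, we get t ≡ 0 (mod 14).

The forward direction fails; the converse holds.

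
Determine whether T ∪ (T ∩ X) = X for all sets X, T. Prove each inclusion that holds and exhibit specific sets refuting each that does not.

(⟹) This inclusion fails. Take X = ∅, T = {1}; then 1 ∈ T ∪ (T ∩ X) but 1 ∉ X.

(⟸) This inclusion fails. Take X = {1}, T = ∅; then 1 ∈ X but 1 ∉ T ∪ (T ∩ X).

Neither inclusion holds.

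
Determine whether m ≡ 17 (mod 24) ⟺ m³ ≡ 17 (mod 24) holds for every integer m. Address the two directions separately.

(→) Suppose m ≡ 17 (mod 24). Write m = 24j + 17. Then (24j + 17)³ = 13824j³ + 29376j² + 20808j + 4913 = 24(576j³ + 1224j² + 867j + 204) + 17, so m³ ≡ 17 (mod 24).

(←) Conversely, suppose m³ ≡ 17 (mod 24). The only residue r in {0, …, 23} with r³ ≡ 17 (mod 24) is r = 17, so m ≡ 17 (mod 24).

Equivalent; both directions hold.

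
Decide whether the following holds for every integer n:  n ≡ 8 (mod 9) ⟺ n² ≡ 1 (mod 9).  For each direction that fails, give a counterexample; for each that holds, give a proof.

(→) Suppose n ≡ 8 (mod 9). Write n = 9j + 8. Then (9j + 8)² = 81j² + 144j + 64 = 9(9j² + 16j + 7) + 1, so n² ≡ 1 (mod 9).

(←) This fails: take n = 1. Then 1² = 1 ≡ 1 (mod 9), yet 1 ≡ 1 (mod 9), not 8.

(⇒) holds; (⇐) fails.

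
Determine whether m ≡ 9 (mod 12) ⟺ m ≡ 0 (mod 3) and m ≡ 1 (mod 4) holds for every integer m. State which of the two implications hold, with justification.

Both implications hold.

(⟸) If m ≡ 0 (mod 3) and m ≡ 1 (mod 4), then by the Chinese remainder theorem m ≡ 9 (mod 12). This is exactly m ≡ 9 (mod 12).

(⟹) Suppose m ≡ 9 (mod 12); write m = 12j + 9. Since 3 ∣ 12, reducing mod 3 gives m ≡ 9 ≡ 0 (mod 3); since 4 ∣ 12, reducing mod 4 gives m ≡ 9 ≡ 1 (mod 4).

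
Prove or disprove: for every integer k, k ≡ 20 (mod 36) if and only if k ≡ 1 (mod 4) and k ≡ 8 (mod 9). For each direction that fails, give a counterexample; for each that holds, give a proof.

(⇒) This fails: k = 20 gives 20 ≡ 20 (mod 36) but 20 ≡ 0 (mod 4), so the conjunction on the right does not hold.

(⇐) This fails: k = 17 satisfies both congruences on the right (17 ≡ 1 mod 4 and 17 ≡ 8 mod 9) yet 17 ≡ 17 (mod 36), not 20.

Neither implication holds.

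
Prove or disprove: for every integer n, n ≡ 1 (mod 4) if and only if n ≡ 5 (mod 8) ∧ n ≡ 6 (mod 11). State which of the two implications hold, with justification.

The forward direction fails; the converse holds.

(⇒) This fails: n = 1 gives 1 ≡ 1 (mod 4) but 1 ≡ 1 (mod 8), so the conjunction on the right does not hold.

(⇐) Conversely, if n ≡ 5 (mod 8) and n ≡ 6 (mod 11), then by the Chinese remainder theorem n ≡ 61 (mod 88). Since 61 ≡ 1 (mod 4) and 4 ∣ 88, we get n ≡ 1 (mod 4).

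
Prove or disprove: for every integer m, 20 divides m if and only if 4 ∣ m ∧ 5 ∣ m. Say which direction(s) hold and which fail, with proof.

(⇐) Suppose 4 ∣ m and 5 ∣ m. Any common multiple of 4 and 5 is a multiple of their lcm; here gcd(4, 5) = 1, so lcm(4, 5) = 4·5 = 20, so 20 ∣ m.

(⇒) If 20 ∣ m, write m = 20q. Since 20 = 5·4, m = 4·(5q), so 4 ∣ m; and since 20 = 4·5, m = 5·(4q), so 5 ∣ m.

Both implications hold.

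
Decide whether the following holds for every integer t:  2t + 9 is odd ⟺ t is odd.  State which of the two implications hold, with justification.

Not equivalent: only (⇐) holds.

(→) This fails: take t = 6. Then 2t + 9 = 21, which is odd, yet t = 6 is even, not odd.

(←) Suppose t is odd. Since 2 is even, 2t is even for every t, so 2t + 9 has the same parity as 9, which is odd. Hence 2t + 9 is odd.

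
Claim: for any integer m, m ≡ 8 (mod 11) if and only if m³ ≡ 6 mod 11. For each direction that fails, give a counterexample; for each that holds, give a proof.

Both directions hold; the statement is true.

(⟹) Suppose m ≡ 8 (mod 11). Write m = 11j + 8. Then (11j + 8)³ = 1331j³ + 2904j² + 2112j + 512 = 11(121j³ + 264j² + 192j + 46) + 6, so m³ ≡ 6 (mod 11).

(⟸) For the converse, argue contrapositively. If m ≢ 8 (mod 11), then m is congruent to one of 0, 1, 2, 3, 4, 5, 6, 7, 9, 10 modulo 11, and these give m³ ≡ 0, 1, 8, 5, 9, 4, 7, 2, 3, 10 respectively — never 6.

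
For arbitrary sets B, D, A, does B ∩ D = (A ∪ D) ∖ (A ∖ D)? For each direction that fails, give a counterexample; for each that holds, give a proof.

Only the forward inclusion holds.

(⟹) Let x ∈ B ∩ D. Then either x ∈ B ∩ D and x ∉ A; or x ∈ B ∩ D ∩ A. In each case x ∈ (A ∪ D) ∖ (A ∖ D), so B ∩ D ⊆ (A ∪ D) ∖ (A ∖ D).

(⟸) This inclusion fails. Take B = ∅, D = {1}, A = ∅; then 1 ∈ (A ∪ D) ∖ (A ∖ D) but 1 ∉ B ∩ D.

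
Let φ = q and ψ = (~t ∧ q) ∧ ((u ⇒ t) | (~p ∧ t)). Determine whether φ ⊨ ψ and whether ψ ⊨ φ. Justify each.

Not equivalent: only (⇐) holds.

(⇐) Assume the antecedent. If p is true, the antecedent forces (p = T, t = F, u = F, q = T), and q holds there. If p is false, the antecedent forces (p = F, t = F, u = F, q = T), and q holds there. Either way q holds.

(⇒) This fails. Under p = F, t = T, u = F, q = T, the left side is true but the right side is false.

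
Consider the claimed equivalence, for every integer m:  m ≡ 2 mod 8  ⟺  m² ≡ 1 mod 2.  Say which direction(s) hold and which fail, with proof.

(⟹) This fails: take m = 2. Then 2 ≡ 2 (mod 8), but 2² = 4 ≡ 0 (mod 2), not 1.

(⟸) This fails: take m = 1. Then 1² = 1 ≡ 1 (mod 2), yet 1 ≡ 1 (mod 8), not 2.

Neither direction holds.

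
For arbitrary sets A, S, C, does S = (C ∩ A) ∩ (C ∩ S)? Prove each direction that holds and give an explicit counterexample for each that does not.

(⟹) This inclusion fails. Take A = ∅, S = {1}, C = ∅; then 1 ∈ S but 1 ∉ (C ∩ A) ∩ (C ∩ S).

(⟸) Let x ∈ (C ∩ A) ∩ (C ∩ S). Then x ∈ A ∩ S ∩ C, from which x ∈ S.

(⊆) fails; (⊇) holds.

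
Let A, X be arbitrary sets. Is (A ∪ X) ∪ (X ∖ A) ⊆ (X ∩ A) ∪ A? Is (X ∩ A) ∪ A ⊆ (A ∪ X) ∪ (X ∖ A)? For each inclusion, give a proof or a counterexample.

Only the reverse inclusion holds.

(⊆) This inclusion fails. Take A = ∅, X = {1}; then 1 ∈ (A ∪ X) ∪ (X ∖ A) but 1 ∉ (X ∩ A) ∪ A.

(⊇) Let x ∈ (X ∩ A) ∪ A. Then either x ∈ A and x ∉ X; or x ∈ A ∩ X. In each case x ∈ (A ∪ X) ∪ (X ∖ A), so (X ∩ A) ∪ A ⊆ (A ∪ X) ∪ (X ∖ A).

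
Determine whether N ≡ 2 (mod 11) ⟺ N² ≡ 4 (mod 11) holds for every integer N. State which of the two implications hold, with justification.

The forward direction holds; the converse fails.

Forward direction. Suppose N ≡ 2 (mod 11). Write N = 11j + 2. Then (11j + 2)² = 121j² + 44j + 4 = 11(11j² + 4j) + 4, so N² ≡ 4 (mod 11).

Converse. This fails: take N = 9. Then 9² = 81 ≡ 4 (mod 11), yet 9 ≡ 9 (mod 11), not 2.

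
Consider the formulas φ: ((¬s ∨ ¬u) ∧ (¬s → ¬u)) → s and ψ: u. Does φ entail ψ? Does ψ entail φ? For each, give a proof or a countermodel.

Forward direction. This fails. Under s = T, u = F, the left side is true but the right side is false.

Converse. Assume the antecedent. If s is true, ((¬s ∨ ¬u) ∧ (¬s → ¬u)) → s reduces to true regardless of the other variables. If s is false, the antecedent forces (s = F, u = T), and ((¬s ∨ ¬u) ∧ (¬s → ¬u)) → s holds there. Either way ((¬s ∨ ¬u) ∧ (¬s → ¬u)) → s holds.

Only the converse holds.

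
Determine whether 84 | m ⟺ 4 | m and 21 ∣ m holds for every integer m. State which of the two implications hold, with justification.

[⇒] If 84 ∣ m, write m = 84q. Since 84 = 21·4, m = 4·(21q), so 4 ∣ m; and since 84 = 4·21, m = 21·(4q), so 21 ∣ m.

[⇐] Suppose 4 ∣ m and 21 ∣ m. Any common multiple of 4 and 21 is a multiple of their lcm; here gcd(4, 21) = 1, so lcm(4, 21) = 4·21 = 84, so 84 ∣ m.

Both directions hold; the statement is true.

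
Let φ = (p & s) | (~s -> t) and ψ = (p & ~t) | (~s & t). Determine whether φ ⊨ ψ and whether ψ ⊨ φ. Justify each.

Forward direction. This fails. Under p = F, s = T, t = F, the left side is true but the right side is false.

Converse. This fails. Under p = T, s = F, t = F, the left side is false but the right side is true.

(⇒) fails and (⇐) fails.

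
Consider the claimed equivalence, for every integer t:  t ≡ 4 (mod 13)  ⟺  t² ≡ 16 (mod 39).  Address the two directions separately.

(⇒) fails and (⇐) fails.

(⇒) This fails: take t = 30. Then 30 ≡ 4 (mod 13), but 30² = 900 ≡ 3 (mod 39), not 16.

(⇐) This fails: take t = 22. Then 22² = 484 ≡ 16 (mod 39), yet 22 ≡ 9 (mod 13), not 4.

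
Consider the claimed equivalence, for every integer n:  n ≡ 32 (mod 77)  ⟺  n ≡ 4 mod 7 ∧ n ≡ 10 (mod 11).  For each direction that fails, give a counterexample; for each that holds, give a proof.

[⇒] Suppose n ≡ 32 (mod 77); write n = 77j + 32. Since 7 ∣ 77, reducing mod 7 gives n ≡ 32 ≡ 4 (mod 7); since 11 ∣ 77, reducing mod 11 gives n ≡ 32 ≡ 10 (mod 11).

[⇐] Conversely, if n ≡ 4 (mod 7) and n ≡ 10 (mod 11), then by the Chinese remainder theorem n ≡ 32 (mod 77). This is exactly n ≡ 32 (mod 77).

Equivalent; both directions hold.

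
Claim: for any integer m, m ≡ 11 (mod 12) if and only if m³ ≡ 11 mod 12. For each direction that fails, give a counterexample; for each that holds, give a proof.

(⟹) Suppose m ≡ 11 (mod 12). Write m = 12j + 11. Then (12j + 11)³ = 1728j³ + 4752j² + 4356j + 1331 = 12(144j³ + 396j² + 363j + 110) + 11, so m³ ≡ 11 (mod 12).

(⟸) For the converse, argue contrapositively. If m ≢ 11 (mod 12), then m is congruent to one of 0, 1, 2, 3, 4, 5, 6, 7, 8, 9, 10 modulo 12, and these give m³ ≡ 0, 1, 8, 3, 4, 5, 0, 7, 8, 9, 4 respectively — never 11.

Both directions hold.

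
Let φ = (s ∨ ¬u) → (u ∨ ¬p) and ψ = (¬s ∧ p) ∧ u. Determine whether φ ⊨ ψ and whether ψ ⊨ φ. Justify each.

Forward direction. This fails. Under p = F, s = F, u = F, the left side is true but the right side is false.

Converse. Assume the antecedent. If p is true, the antecedent forces (p = T, s = F, u = T), and (s ∨ ¬u) → (u ∨ ¬p) holds there. If p is false, the antecedent cannot hold. Either way (s ∨ ¬u) → (u ∨ ¬p) holds.

(⇒) fails; (⇐) holds.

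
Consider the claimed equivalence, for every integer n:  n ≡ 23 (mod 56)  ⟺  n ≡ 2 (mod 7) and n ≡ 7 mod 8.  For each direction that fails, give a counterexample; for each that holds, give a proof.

(⟸) If n ≡ 2 (mod 7) and n ≡ 7 (mod 8), then by the Chinese remainder theorem n ≡ 23 (mod 56). This is exactly n ≡ 23 (mod 56).

(⟹) Suppose n ≡ 23 (mod 56); write n = 56j + 23. Since 7 ∣ 56, reducing mod 7 gives n ≡ 23 ≡ 2 (mod 7); since 8 ∣ 56, reducing mod 8 gives n ≡ 23 ≡ 7 (mod 8).

Both directions hold.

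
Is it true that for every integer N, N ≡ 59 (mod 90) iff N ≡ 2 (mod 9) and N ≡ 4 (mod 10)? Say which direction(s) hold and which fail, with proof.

(⇒) This fails: N = 59 gives 59 ≡ 59 (mod 90) but 59 ≡ 5 (mod 9), so the conjunction on the right does not hold.

(⇐) This fails: N = 74 satisfies both congruences on the right (74 ≡ 2 mod 9 and 74 ≡ 4 mod 10) yet 74 ≡ 74 (mod 90), not 59.

Neither direction holds.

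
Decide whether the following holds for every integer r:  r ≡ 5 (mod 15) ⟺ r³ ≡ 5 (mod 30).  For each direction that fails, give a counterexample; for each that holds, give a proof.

Forward direction. This fails: take r = 20. Then 20 ≡ 5 (mod 15), but 20³ = 8000 ≡ 20 (mod 30), not 5.

Converse. The residues r modulo 30 with r³ ≡ 5 (mod 30) are exactly {5}, and each is ≡ 5 (mod 15).

(⇒) fails; (⇐) holds.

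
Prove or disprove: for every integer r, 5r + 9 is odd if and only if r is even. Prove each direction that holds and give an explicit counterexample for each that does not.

(⟹) Suppose 5r + 9 is odd. Since 5 is odd, 5r and r have the same parity, so 5r + 9 ≡ r + 9 (mod 2). As 9 is odd, 5r + 9 is odd exactly when r is even. Thus r is even.

(⟸) Conversely, suppose r is even; write r = 2j. Then 5r + 9 = 5·(2j) + 9 = 2·5j + 9, which is odd.

Both implications hold.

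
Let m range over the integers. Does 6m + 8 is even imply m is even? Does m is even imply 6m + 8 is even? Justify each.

(←) Suppose m is even. Since 6 is even, 6m is even for every m, so 6m + 8 has the same parity as 8, which is even. Hence 6m + 8 is even.

(→) This fails: take m = 3. Then 6m + 8 = 26, which is even, yet m = 3 is odd, not even.

The forward direction fails; the converse holds.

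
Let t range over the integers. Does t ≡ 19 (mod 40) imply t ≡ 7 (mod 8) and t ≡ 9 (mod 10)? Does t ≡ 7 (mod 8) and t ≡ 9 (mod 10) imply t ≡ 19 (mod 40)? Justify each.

(⟹) This fails: t = 19 gives 19 ≡ 19 (mod 40) but 19 ≡ 3 (mod 8), so the conjunction on the right does not hold.

(⟸) This fails: t = 39 satisfies both congruences on the right (39 ≡ 7 mod 8 and 39 ≡ 9 mod 10) yet 39 ≡ 39 (mod 40), not 19.

Neither direction holds.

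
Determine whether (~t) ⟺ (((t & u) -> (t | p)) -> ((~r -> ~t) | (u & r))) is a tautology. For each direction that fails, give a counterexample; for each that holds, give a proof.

Only the forward direction holds.

(→) Assume the antecedent. If t is true, the antecedent cannot hold. If t is false, the consequent reduces to true regardless of the other variables. Either way the consequent holds.

(←) This fails. Under p = F, t = T, u = F, r = T, the left side is false but the right side is true.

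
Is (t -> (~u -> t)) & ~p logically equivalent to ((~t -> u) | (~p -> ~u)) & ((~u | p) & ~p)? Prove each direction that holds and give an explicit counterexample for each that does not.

(⇒) fails; (⇐) holds.

(⟸) Assume the antecedent. If t is true, the antecedent forces (t = T, p = F, u = F), and (t -> (~u -> t)) & ~p holds there. If t is false, the antecedent forces (t = F, p = F, u = F), and (t -> (~u -> t)) & ~p holds there. Either way (t -> (~u -> t)) & ~p holds.

(⟹) This fails. Under t = F, p = F, u = T, the left side is true but the right side is false.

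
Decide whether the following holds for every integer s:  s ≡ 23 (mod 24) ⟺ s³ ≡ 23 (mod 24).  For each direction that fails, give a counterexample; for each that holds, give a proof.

Equivalent; both directions hold.

(⇒) Suppose s ≡ 23 (mod 24). Write s = 24j + 23. Then (24j + 23)³ = 13824j³ + 39744j² + 38088j + 12167 = 24(576j³ + 1656j² + 1587j + 506) + 23, so s³ ≡ 23 (mod 24).

(⇐) Conversely, suppose s³ ≡ 23 (mod 24). The only residue r in {0, …, 23} with r³ ≡ 23 (mod 24) is r = 23, so s ≡ 23 (mod 24).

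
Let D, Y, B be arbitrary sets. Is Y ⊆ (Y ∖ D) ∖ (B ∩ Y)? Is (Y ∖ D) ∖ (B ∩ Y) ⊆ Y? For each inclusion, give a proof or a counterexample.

(⊆) This inclusion fails. Take D = {1}, Y = {1}, B = ∅; then 1 ∈ Y but 1 ∉ (Y ∖ D) ∖ (B ∩ Y).

(⊇) Let x ∈ (Y ∖ D) ∖ (B ∩ Y). Then x ∈ Y and x ∉ D, B, from which x ∈ Y.

The sets are not equal: only the reverse inclusion holds.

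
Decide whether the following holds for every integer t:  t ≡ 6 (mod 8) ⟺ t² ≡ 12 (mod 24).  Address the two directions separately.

Neither implication holds.

(⇒) This fails: take t = 14. Then 14 ≡ 6 (mod 8), but 14² = 196 ≡ 4 (mod 24), not 12.

(⇐) This fails: take t = 18. Then 18² = 324 ≡ 12 (mod 24), yet 18 ≡ 2 (mod 8), not 6.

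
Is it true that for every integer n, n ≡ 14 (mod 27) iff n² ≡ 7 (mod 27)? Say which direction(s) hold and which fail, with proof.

Only the forward direction holds.

(⟹) Suppose n ≡ 14 (mod 27). Write n = 27j + 14. Then (27j + 14)² = 729j² + 756j + 196 = 27(27j² + 28j + 7) + 7, so n² ≡ 7 (mod 27).

(⟸) This fails: take n = 13. Then 13² = 169 ≡ 7 (mod 27), yet 13 ≡ 13 (mod 27), not 14.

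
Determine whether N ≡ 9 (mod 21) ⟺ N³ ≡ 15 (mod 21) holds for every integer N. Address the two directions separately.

(⟹) Suppose N ≡ 9 (mod 21). Write N = 21j + 9. Then (21j + 9)³ = 9261j³ + 11907j² + 5103j + 729 = 21(441j³ + 567j² + 243j + 34) + 15, so N³ ≡ 15 (mod 21).

(⟸) This fails: take N = 15. Then 15³ = 3375 ≡ 15 (mod 21), yet 15 ≡ 15 (mod 21), not 9.

Not equivalent: only (⇒) holds.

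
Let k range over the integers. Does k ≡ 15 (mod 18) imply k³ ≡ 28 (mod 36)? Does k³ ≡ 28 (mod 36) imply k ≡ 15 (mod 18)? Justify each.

Both directions fail.

(→) This fails: take k = 15. Then 15 ≡ 15 (mod 18), but 15³ = 3375 ≡ 27 (mod 36), not 28.

(←) This fails: take k = 4. Then 4³ = 64 ≡ 28 (mod 36), yet 4 ≡ 4 (mod 18), not 15.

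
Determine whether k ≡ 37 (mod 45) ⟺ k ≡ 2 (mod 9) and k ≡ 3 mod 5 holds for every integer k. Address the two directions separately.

Neither implication holds.

(⇒) This fails: k = 37 gives 37 ≡ 37 (mod 45) but 37 ≡ 1 (mod 9), so the conjunction on the right does not hold.

(⇐) This fails: k = 38 satisfies both congruences on the right (38 ≡ 2 mod 9 and 38 ≡ 3 mod 5) yet 38 ≡ 38 (mod 45), not 37.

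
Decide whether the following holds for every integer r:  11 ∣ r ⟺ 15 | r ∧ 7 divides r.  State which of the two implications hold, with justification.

(→) This fails: take r = 11. Certainly 11 ∣ 11, but 15 ∤ 11.

(←) This fails: take r = 105. Both 15 ∣ 105 and 7 ∣ 105, yet 105 is not a multiple of 11 (since 105 = 9·11 + 6), so 11 ∤ 105.

(⇒) fails and (⇐) fails.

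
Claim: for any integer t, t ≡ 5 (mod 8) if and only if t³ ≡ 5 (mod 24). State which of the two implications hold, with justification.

Only the converse holds.

Forward direction. This fails: take t = 13. Then 13 ≡ 5 (mod 8), but 13³ = 2197 ≡ 13 (mod 24), not 5.

Converse. The residues r modulo 24 with r³ ≡ 5 (mod 24) are exactly {5}, and each is ≡ 5 (mod 8).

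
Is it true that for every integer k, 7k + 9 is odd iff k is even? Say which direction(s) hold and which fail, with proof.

Equivalent; both directions hold.

(⟸) Suppose k is even; write k = 2j. Then 7k + 9 = 7·(2j) + 9 = 2·7j + 9, which is odd.

(⟹) Suppose 7k + 9 is odd. Since 7 is odd, 7k and k have the same parity, so 7k + 9 ≡ k + 9 (mod 2). As 9 is odd, 7k + 9 is odd exactly when k is even. Thus k is even.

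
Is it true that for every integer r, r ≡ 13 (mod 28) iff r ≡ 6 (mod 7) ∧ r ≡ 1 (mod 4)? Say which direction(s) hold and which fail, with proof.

The biconditional holds.

(⟹) Suppose r ≡ 13 (mod 28); write r = 28j + 13. Since 7 ∣ 28, reducing mod 7 gives r ≡ 13 ≡ 6 (mod 7); since 4 ∣ 28, reducing mod 4 gives r ≡ 13 ≡ 1 (mod 4).

(⟸) Conversely, if r ≡ 6 (mod 7) and r ≡ 1 (mod 4), then by the Chinese remainder theorem r ≡ 13 (mod 28). This is exactly r ≡ 13 (mod 28).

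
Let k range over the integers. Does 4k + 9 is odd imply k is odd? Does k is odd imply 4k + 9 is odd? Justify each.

Forward direction. This fails: take k = 2. Then 4k + 9 = 17, which is odd, yet k = 2 is even, not odd.

Converse. Suppose k is odd. Since 4 is even, 4k is even for every k, so 4k + 9 has the same parity as 9, which is odd. Hence 4k + 9 is odd.

Only the converse holds.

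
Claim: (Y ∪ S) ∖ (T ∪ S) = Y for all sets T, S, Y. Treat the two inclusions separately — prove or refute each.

Forward inclusion. Let x ∈ (Y ∪ S) ∖ (T ∪ S). Then x ∈ Y and x ∉ T, S, from which x ∈ Y.

Reverse inclusion. This inclusion fails. Take T = {1}, S = ∅, Y = {1}; then 1 ∈ Y but 1 ∉ (Y ∪ S) ∖ (T ∪ S).

(⊆) holds; (⊇) fails.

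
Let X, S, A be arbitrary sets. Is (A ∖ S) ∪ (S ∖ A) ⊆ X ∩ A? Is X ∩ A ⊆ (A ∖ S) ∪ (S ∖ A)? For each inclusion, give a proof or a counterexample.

Forward inclusion. This inclusion fails. Take X = ∅, S = {1}, A = ∅; then 1 ∈ (A ∖ S) ∪ (S ∖ A) but 1 ∉ X ∩ A.

Reverse inclusion. This inclusion fails. Take X = {1}, S = {1}, A = {1}; then 1 ∈ X ∩ A but 1 ∉ (A ∖ S) ∪ (S ∖ A).

(⊆) fails and (⊇) fails.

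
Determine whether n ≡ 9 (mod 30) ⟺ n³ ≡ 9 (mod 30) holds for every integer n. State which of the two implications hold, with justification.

Both implications hold.

Forward direction. Suppose n ≡ 9 (mod 30). Write n = 30j + 9. Then (30j + 9)³ = 27000j³ + 24300j² + 7290j + 729 = 30(900j³ + 810j² + 243j + 24) + 9, so n³ ≡ 9 (mod 30).

Converse. Suppose n³ ≡ 9 (mod 30). The only residue r in {0, …, 29} with r³ ≡ 9 (mod 30) is r = 9, so n ≡ 9 (mod 30).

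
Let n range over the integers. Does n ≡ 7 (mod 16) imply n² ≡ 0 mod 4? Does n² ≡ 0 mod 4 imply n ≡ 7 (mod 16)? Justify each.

(⇒) fails and (⇐) fails.

(→) This fails: take n = 7. Then 7 ≡ 7 (mod 16), but 7² = 49 ≡ 1 (mod 4), not 0.

(←) This fails: take n = 0. Then 0² = 0 ≡ 0 (mod 4), yet 0 ≡ 0 (mod 16), not 7.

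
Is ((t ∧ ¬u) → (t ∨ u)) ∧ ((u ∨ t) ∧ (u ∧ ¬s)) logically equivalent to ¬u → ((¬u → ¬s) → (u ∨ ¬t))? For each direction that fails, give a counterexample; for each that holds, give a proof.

(⇐) This fails. Under s = F, u = F, t = F, the left side is false but the right side is true.

(⇒) Assume the antecedent. If s is true, the antecedent cannot hold. If s is false, the antecedent forces (s = F, u = T, t = F) or (s = F, u = T, t = T), and ¬u → ((¬u → ¬s) → (u ∨ ¬t)) holds there. Either way ¬u → ((¬u → ¬s) → (u ∨ ¬t)) holds.

Only the forward direction holds.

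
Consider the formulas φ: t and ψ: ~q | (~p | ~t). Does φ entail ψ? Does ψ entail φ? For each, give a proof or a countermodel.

Neither implication holds.

(⟹) This fails. Under t = T, p = T, q = T, the left side is true but the right side is false.

(⟸) This fails. Under t = F, p = F, q = F, the left side is false but the right side is true.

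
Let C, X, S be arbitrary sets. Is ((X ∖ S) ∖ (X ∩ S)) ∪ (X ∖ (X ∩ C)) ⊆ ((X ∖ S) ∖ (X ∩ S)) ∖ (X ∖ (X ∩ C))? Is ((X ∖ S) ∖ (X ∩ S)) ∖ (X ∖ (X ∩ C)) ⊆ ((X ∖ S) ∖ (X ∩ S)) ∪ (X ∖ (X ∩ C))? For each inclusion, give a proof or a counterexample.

(⊆) This inclusion fails. Take C = ∅, X = {1}, S = ∅; then 1 ∈ ((X ∖ S) ∖ (X ∩ S)) ∪ (X ∖ (X ∩ C)) but 1 ∉ ((X ∖ S) ∖ (X ∩ S)) ∖ (X ∖ (X ∩ C)).

(⊇) Let x ∈ ((X ∖ S) ∖ (X ∩ S)) ∖ (X ∖ (X ∩ C)). Then x ∈ C ∩ X and x ∉ S, from which x ∈ ((X ∖ S) ∖ (X ∩ S)) ∪ (X ∖ (X ∩ C)).

The sets are not equal: only the reverse inclusion holds.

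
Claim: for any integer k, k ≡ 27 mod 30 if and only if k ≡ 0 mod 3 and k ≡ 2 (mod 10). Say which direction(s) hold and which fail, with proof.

(⟹) This fails: k = 27 gives 27 ≡ 27 (mod 30) but 27 ≡ 7 (mod 10), so the conjunction on the right does not hold.

(⟸) This fails: k = 12 satisfies both congruences on the right (12 ≡ 0 mod 3 and 12 ≡ 2 mod 10) yet 12 ≡ 12 (mod 30), not 27.

Neither implication holds.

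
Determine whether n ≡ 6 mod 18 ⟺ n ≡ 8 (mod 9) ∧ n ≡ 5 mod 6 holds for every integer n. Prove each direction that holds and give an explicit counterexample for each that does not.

(⇒) fails and (⇐) fails.

(⇒) This fails: n = 6 gives 6 ≡ 6 (mod 18) but 6 ≡ 6 (mod 9), so the conjunction on the right does not hold.

(⇐) This fails: n = 17 satisfies both congruences on the right (17 ≡ 8 mod 9 and 17 ≡ 5 mod 6) yet 17 ≡ 17 (mod 18), not 6.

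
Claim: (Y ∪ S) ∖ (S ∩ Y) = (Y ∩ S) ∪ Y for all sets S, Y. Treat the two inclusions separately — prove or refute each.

(⟹) This inclusion fails. Take S = {1}, Y = ∅; then 1 ∈ (Y ∪ S) ∖ (S ∩ Y) but 1 ∉ (Y ∩ S) ∪ Y.

(⟸) This inclusion fails. Take S = {1}, Y = {1}; then 1 ∈ (Y ∩ S) ∪ Y but 1 ∉ (Y ∪ S) ∖ (S ∩ Y).

Both inclusions fail.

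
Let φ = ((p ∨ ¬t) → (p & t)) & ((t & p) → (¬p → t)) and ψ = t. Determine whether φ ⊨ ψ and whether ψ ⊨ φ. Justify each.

(→) Assume the antecedent. If t is true, t reduces to true regardless of the other variables. If t is false, the antecedent cannot hold. Either way t holds.

(←) Assume the antecedent. If t is true, the consequent reduces to true regardless of the other variables. If t is false, the antecedent cannot hold. Either way the consequent holds.

The biconditional holds.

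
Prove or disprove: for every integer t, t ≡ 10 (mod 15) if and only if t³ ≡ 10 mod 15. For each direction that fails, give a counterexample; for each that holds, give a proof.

[⇒] Suppose t ≡ 10 (mod 15). Write t = 15j + 10. Then (15j + 10)³ = 3375j³ + 6750j² + 4500j + 1000 = 15(225j³ + 450j² + 300j + 66) + 10, so t³ ≡ 10 (mod 15).

[⇐] Conversely, suppose t³ ≡ 10 (mod 15). The only residue r in {0, …, 14} with r³ ≡ 10 (mod 15) is r = 10, so t ≡ 10 (mod 15).

The biconditional holds.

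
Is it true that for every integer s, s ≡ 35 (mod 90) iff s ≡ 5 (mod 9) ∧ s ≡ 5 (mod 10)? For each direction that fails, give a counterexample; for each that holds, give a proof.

Neither implication holds.

(→) This fails: s = 35 gives 35 ≡ 35 (mod 90) but 35 ≡ 8 (mod 9), so the conjunction on the right does not hold.

(←) This fails: s = 5 satisfies both congruences on the right (5 ≡ 5 mod 9 and 5 ≡ 5 mod 10) yet 5 ≡ 5 (mod 90), not 35.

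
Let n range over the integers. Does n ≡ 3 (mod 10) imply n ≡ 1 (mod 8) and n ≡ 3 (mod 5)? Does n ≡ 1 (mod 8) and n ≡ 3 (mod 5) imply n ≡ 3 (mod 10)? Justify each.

[⇒] This fails: n = 3 gives 3 ≡ 3 (mod 10) but 3 ≡ 3 (mod 8), so the conjunction on the right does not hold.

[⇐] Conversely, if n ≡ 1 (mod 8) and n ≡ 3 (mod 5), then by the Chinese remainder theorem n ≡ 33 (mod 40). Since 33 ≡ 3 (mod 10) and 10 ∣ 40, we get n ≡ 3 (mod 10).

Only the reverse direction holds.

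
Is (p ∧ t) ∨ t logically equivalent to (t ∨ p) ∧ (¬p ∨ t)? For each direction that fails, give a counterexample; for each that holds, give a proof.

Equivalent; both directions hold.

(⟹) Assume the antecedent. If p is true, the antecedent forces (p = T, t = T), and (t ∨ p) ∧ (¬p ∨ t) holds there. If p is false, the antecedent forces (p = F, t = T), and (t ∨ p) ∧ (¬p ∨ t) holds there. Either way (t ∨ p) ∧ (¬p ∨ t) holds.

(⟸) Assume the antecedent. If p is true, the antecedent forces (p = T, t = T), and (p ∧ t) ∨ t holds there. If p is false, the antecedent forces (p = F, t = T), and (p ∧ t) ∨ t holds there. Either way (p ∧ t) ∨ t holds.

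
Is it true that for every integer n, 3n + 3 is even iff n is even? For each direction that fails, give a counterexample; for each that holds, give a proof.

Neither implication holds.

[⇒] This fails: n = 5 gives 3n + 3 = 18, which is even, but 5 is odd, not even.

[⇐] This also fails: n = 4 is even, but 3n + 3 = 15 is odd, not even.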